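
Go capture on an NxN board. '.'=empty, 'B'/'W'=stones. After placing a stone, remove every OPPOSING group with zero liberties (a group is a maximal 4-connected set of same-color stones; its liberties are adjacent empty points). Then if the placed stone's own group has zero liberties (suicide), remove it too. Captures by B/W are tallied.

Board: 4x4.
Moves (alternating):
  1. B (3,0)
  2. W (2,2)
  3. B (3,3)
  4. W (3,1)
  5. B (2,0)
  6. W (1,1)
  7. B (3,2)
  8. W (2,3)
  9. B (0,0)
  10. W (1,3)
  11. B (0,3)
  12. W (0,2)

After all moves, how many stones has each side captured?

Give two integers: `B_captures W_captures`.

Answer: 0 3

Derivation:
Move 1: B@(3,0) -> caps B=0 W=0
Move 2: W@(2,2) -> caps B=0 W=0
Move 3: B@(3,3) -> caps B=0 W=0
Move 4: W@(3,1) -> caps B=0 W=0
Move 5: B@(2,0) -> caps B=0 W=0
Move 6: W@(1,1) -> caps B=0 W=0
Move 7: B@(3,2) -> caps B=0 W=0
Move 8: W@(2,3) -> caps B=0 W=2
Move 9: B@(0,0) -> caps B=0 W=2
Move 10: W@(1,3) -> caps B=0 W=2
Move 11: B@(0,3) -> caps B=0 W=2
Move 12: W@(0,2) -> caps B=0 W=3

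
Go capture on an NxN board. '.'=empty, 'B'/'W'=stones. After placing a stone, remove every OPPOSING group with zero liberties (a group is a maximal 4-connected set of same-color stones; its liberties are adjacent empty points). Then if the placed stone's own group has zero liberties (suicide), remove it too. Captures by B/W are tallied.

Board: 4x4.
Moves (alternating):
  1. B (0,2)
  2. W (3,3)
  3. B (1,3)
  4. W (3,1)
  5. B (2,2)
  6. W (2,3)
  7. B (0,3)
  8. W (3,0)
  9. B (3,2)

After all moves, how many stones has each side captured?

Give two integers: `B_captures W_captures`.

Move 1: B@(0,2) -> caps B=0 W=0
Move 2: W@(3,3) -> caps B=0 W=0
Move 3: B@(1,3) -> caps B=0 W=0
Move 4: W@(3,1) -> caps B=0 W=0
Move 5: B@(2,2) -> caps B=0 W=0
Move 6: W@(2,3) -> caps B=0 W=0
Move 7: B@(0,3) -> caps B=0 W=0
Move 8: W@(3,0) -> caps B=0 W=0
Move 9: B@(3,2) -> caps B=2 W=0

Answer: 2 0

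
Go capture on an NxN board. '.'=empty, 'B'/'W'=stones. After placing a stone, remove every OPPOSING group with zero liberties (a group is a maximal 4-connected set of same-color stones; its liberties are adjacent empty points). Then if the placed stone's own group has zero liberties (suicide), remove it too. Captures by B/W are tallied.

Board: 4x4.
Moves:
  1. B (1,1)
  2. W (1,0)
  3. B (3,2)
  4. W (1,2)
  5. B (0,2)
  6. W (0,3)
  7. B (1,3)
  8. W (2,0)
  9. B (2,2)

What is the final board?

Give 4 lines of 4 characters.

Move 1: B@(1,1) -> caps B=0 W=0
Move 2: W@(1,0) -> caps B=0 W=0
Move 3: B@(3,2) -> caps B=0 W=0
Move 4: W@(1,2) -> caps B=0 W=0
Move 5: B@(0,2) -> caps B=0 W=0
Move 6: W@(0,3) -> caps B=0 W=0
Move 7: B@(1,3) -> caps B=1 W=0
Move 8: W@(2,0) -> caps B=1 W=0
Move 9: B@(2,2) -> caps B=2 W=0

Answer: ..B.
WB.B
W.B.
..B.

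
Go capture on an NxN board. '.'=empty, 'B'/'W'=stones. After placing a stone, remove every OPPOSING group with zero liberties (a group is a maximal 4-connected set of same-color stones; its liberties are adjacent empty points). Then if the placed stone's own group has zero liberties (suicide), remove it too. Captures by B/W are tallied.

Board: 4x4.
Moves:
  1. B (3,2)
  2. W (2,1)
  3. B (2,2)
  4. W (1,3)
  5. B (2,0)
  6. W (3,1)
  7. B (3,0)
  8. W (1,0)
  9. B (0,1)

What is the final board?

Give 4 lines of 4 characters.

Answer: .B..
W..W
.WB.
.WB.

Derivation:
Move 1: B@(3,2) -> caps B=0 W=0
Move 2: W@(2,1) -> caps B=0 W=0
Move 3: B@(2,2) -> caps B=0 W=0
Move 4: W@(1,3) -> caps B=0 W=0
Move 5: B@(2,0) -> caps B=0 W=0
Move 6: W@(3,1) -> caps B=0 W=0
Move 7: B@(3,0) -> caps B=0 W=0
Move 8: W@(1,0) -> caps B=0 W=2
Move 9: B@(0,1) -> caps B=0 W=2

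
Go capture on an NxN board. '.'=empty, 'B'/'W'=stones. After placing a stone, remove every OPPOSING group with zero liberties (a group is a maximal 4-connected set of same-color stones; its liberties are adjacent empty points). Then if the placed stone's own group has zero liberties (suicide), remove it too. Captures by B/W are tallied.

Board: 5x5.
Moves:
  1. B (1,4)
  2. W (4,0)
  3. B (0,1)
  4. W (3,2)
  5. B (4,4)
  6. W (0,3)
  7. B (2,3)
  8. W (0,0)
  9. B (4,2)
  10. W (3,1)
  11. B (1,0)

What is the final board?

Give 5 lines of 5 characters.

Answer: .B.W.
B...B
...B.
.WW..
W.B.B

Derivation:
Move 1: B@(1,4) -> caps B=0 W=0
Move 2: W@(4,0) -> caps B=0 W=0
Move 3: B@(0,1) -> caps B=0 W=0
Move 4: W@(3,2) -> caps B=0 W=0
Move 5: B@(4,4) -> caps B=0 W=0
Move 6: W@(0,3) -> caps B=0 W=0
Move 7: B@(2,3) -> caps B=0 W=0
Move 8: W@(0,0) -> caps B=0 W=0
Move 9: B@(4,2) -> caps B=0 W=0
Move 10: W@(3,1) -> caps B=0 W=0
Move 11: B@(1,0) -> caps B=1 W=0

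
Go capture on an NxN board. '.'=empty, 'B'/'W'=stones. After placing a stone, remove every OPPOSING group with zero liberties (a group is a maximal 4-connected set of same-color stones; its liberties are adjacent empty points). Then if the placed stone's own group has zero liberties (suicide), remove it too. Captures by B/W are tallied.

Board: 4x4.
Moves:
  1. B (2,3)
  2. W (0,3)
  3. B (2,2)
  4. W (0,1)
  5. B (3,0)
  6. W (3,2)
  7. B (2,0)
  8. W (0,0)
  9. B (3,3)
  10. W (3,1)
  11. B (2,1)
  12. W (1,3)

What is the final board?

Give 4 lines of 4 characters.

Answer: WW.W
...W
BBBB
B..B

Derivation:
Move 1: B@(2,3) -> caps B=0 W=0
Move 2: W@(0,3) -> caps B=0 W=0
Move 3: B@(2,2) -> caps B=0 W=0
Move 4: W@(0,1) -> caps B=0 W=0
Move 5: B@(3,0) -> caps B=0 W=0
Move 6: W@(3,2) -> caps B=0 W=0
Move 7: B@(2,0) -> caps B=0 W=0
Move 8: W@(0,0) -> caps B=0 W=0
Move 9: B@(3,3) -> caps B=0 W=0
Move 10: W@(3,1) -> caps B=0 W=0
Move 11: B@(2,1) -> caps B=2 W=0
Move 12: W@(1,3) -> caps B=2 W=0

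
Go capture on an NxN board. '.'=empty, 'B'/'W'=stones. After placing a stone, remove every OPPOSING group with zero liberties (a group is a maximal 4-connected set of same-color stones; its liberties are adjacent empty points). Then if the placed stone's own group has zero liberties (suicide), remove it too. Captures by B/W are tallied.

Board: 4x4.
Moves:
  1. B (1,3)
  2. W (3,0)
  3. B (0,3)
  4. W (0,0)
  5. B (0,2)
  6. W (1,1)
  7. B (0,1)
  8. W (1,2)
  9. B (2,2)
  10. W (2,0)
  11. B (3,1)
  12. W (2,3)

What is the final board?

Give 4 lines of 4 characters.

Answer: W...
.WW.
W.BW
WB..

Derivation:
Move 1: B@(1,3) -> caps B=0 W=0
Move 2: W@(3,0) -> caps B=0 W=0
Move 3: B@(0,3) -> caps B=0 W=0
Move 4: W@(0,0) -> caps B=0 W=0
Move 5: B@(0,2) -> caps B=0 W=0
Move 6: W@(1,1) -> caps B=0 W=0
Move 7: B@(0,1) -> caps B=0 W=0
Move 8: W@(1,2) -> caps B=0 W=0
Move 9: B@(2,2) -> caps B=0 W=0
Move 10: W@(2,0) -> caps B=0 W=0
Move 11: B@(3,1) -> caps B=0 W=0
Move 12: W@(2,3) -> caps B=0 W=4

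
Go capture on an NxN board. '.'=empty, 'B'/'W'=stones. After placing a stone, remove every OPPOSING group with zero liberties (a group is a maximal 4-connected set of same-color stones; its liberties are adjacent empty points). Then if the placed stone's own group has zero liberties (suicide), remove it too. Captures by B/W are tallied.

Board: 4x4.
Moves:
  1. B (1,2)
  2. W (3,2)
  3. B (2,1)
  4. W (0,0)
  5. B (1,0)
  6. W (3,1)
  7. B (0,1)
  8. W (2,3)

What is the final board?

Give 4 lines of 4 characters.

Move 1: B@(1,2) -> caps B=0 W=0
Move 2: W@(3,2) -> caps B=0 W=0
Move 3: B@(2,1) -> caps B=0 W=0
Move 4: W@(0,0) -> caps B=0 W=0
Move 5: B@(1,0) -> caps B=0 W=0
Move 6: W@(3,1) -> caps B=0 W=0
Move 7: B@(0,1) -> caps B=1 W=0
Move 8: W@(2,3) -> caps B=1 W=0

Answer: .B..
B.B.
.B.W
.WW.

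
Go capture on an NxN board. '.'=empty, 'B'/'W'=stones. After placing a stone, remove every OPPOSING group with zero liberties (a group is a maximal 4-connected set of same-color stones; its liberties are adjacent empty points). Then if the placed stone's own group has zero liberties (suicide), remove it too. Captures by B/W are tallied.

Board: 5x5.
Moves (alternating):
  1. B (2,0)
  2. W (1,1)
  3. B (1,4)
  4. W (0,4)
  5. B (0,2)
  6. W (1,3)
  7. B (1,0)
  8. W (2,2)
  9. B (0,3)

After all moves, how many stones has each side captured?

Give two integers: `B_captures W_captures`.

Answer: 1 0

Derivation:
Move 1: B@(2,0) -> caps B=0 W=0
Move 2: W@(1,1) -> caps B=0 W=0
Move 3: B@(1,4) -> caps B=0 W=0
Move 4: W@(0,4) -> caps B=0 W=0
Move 5: B@(0,2) -> caps B=0 W=0
Move 6: W@(1,3) -> caps B=0 W=0
Move 7: B@(1,0) -> caps B=0 W=0
Move 8: W@(2,2) -> caps B=0 W=0
Move 9: B@(0,3) -> caps B=1 W=0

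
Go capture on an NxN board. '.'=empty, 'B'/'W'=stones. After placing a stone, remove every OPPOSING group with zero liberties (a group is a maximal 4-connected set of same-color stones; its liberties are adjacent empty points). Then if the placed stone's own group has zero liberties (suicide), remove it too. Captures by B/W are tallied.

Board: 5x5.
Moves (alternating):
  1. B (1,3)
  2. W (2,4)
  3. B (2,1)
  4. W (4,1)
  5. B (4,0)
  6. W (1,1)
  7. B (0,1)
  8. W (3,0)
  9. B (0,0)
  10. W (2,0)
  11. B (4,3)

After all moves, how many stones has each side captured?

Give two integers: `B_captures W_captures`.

Answer: 0 1

Derivation:
Move 1: B@(1,3) -> caps B=0 W=0
Move 2: W@(2,4) -> caps B=0 W=0
Move 3: B@(2,1) -> caps B=0 W=0
Move 4: W@(4,1) -> caps B=0 W=0
Move 5: B@(4,0) -> caps B=0 W=0
Move 6: W@(1,1) -> caps B=0 W=0
Move 7: B@(0,1) -> caps B=0 W=0
Move 8: W@(3,0) -> caps B=0 W=1
Move 9: B@(0,0) -> caps B=0 W=1
Move 10: W@(2,0) -> caps B=0 W=1
Move 11: B@(4,3) -> caps B=0 W=1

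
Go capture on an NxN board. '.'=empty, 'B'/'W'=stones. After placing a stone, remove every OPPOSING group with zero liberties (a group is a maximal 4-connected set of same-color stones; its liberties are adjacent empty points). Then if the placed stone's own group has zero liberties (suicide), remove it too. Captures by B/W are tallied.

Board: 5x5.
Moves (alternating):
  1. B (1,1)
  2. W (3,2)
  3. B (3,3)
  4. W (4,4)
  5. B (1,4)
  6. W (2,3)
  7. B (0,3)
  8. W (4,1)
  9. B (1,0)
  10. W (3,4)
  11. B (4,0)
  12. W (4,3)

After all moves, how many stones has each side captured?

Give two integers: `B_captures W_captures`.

Answer: 0 1

Derivation:
Move 1: B@(1,1) -> caps B=0 W=0
Move 2: W@(3,2) -> caps B=0 W=0
Move 3: B@(3,3) -> caps B=0 W=0
Move 4: W@(4,4) -> caps B=0 W=0
Move 5: B@(1,4) -> caps B=0 W=0
Move 6: W@(2,3) -> caps B=0 W=0
Move 7: B@(0,3) -> caps B=0 W=0
Move 8: W@(4,1) -> caps B=0 W=0
Move 9: B@(1,0) -> caps B=0 W=0
Move 10: W@(3,4) -> caps B=0 W=0
Move 11: B@(4,0) -> caps B=0 W=0
Move 12: W@(4,3) -> caps B=0 W=1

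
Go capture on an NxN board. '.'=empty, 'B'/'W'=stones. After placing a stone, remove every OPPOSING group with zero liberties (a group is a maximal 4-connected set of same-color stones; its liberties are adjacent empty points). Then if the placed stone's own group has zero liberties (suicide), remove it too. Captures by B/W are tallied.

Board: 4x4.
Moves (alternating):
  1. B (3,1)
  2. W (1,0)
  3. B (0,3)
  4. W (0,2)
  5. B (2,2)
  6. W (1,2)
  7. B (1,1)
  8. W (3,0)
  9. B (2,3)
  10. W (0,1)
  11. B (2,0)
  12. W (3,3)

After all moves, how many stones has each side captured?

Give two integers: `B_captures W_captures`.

Move 1: B@(3,1) -> caps B=0 W=0
Move 2: W@(1,0) -> caps B=0 W=0
Move 3: B@(0,3) -> caps B=0 W=0
Move 4: W@(0,2) -> caps B=0 W=0
Move 5: B@(2,2) -> caps B=0 W=0
Move 6: W@(1,2) -> caps B=0 W=0
Move 7: B@(1,1) -> caps B=0 W=0
Move 8: W@(3,0) -> caps B=0 W=0
Move 9: B@(2,3) -> caps B=0 W=0
Move 10: W@(0,1) -> caps B=0 W=0
Move 11: B@(2,0) -> caps B=1 W=0
Move 12: W@(3,3) -> caps B=1 W=0

Answer: 1 0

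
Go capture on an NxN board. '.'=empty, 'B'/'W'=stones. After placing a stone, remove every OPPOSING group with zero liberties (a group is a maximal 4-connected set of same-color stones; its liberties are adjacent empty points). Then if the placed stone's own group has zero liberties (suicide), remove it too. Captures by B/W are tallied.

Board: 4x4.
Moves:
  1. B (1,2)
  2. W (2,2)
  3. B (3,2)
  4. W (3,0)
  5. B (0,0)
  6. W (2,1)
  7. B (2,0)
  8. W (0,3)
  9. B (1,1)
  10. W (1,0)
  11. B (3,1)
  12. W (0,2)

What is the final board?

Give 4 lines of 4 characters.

Answer: B.WW
WBB.
.WW.
WBB.

Derivation:
Move 1: B@(1,2) -> caps B=0 W=0
Move 2: W@(2,2) -> caps B=0 W=0
Move 3: B@(3,2) -> caps B=0 W=0
Move 4: W@(3,0) -> caps B=0 W=0
Move 5: B@(0,0) -> caps B=0 W=0
Move 6: W@(2,1) -> caps B=0 W=0
Move 7: B@(2,0) -> caps B=0 W=0
Move 8: W@(0,3) -> caps B=0 W=0
Move 9: B@(1,1) -> caps B=0 W=0
Move 10: W@(1,0) -> caps B=0 W=1
Move 11: B@(3,1) -> caps B=0 W=1
Move 12: W@(0,2) -> caps B=0 W=1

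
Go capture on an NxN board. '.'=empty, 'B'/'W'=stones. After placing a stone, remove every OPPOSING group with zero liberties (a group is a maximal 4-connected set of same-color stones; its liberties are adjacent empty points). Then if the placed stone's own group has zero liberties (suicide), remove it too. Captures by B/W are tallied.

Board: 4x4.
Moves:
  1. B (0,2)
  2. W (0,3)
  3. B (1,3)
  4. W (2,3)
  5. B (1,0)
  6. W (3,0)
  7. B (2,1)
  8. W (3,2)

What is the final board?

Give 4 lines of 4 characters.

Move 1: B@(0,2) -> caps B=0 W=0
Move 2: W@(0,3) -> caps B=0 W=0
Move 3: B@(1,3) -> caps B=1 W=0
Move 4: W@(2,3) -> caps B=1 W=0
Move 5: B@(1,0) -> caps B=1 W=0
Move 6: W@(3,0) -> caps B=1 W=0
Move 7: B@(2,1) -> caps B=1 W=0
Move 8: W@(3,2) -> caps B=1 W=0

Answer: ..B.
B..B
.B.W
W.W.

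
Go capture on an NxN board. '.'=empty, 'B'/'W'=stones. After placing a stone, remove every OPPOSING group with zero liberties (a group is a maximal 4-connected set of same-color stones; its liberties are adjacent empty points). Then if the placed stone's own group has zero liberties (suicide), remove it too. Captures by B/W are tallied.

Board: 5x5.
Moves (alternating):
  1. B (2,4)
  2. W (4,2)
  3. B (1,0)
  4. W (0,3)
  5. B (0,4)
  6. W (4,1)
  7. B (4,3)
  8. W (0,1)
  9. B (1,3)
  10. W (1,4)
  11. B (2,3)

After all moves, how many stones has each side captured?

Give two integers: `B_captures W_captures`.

Move 1: B@(2,4) -> caps B=0 W=0
Move 2: W@(4,2) -> caps B=0 W=0
Move 3: B@(1,0) -> caps B=0 W=0
Move 4: W@(0,3) -> caps B=0 W=0
Move 5: B@(0,4) -> caps B=0 W=0
Move 6: W@(4,1) -> caps B=0 W=0
Move 7: B@(4,3) -> caps B=0 W=0
Move 8: W@(0,1) -> caps B=0 W=0
Move 9: B@(1,3) -> caps B=0 W=0
Move 10: W@(1,4) -> caps B=0 W=1
Move 11: B@(2,3) -> caps B=0 W=1

Answer: 0 1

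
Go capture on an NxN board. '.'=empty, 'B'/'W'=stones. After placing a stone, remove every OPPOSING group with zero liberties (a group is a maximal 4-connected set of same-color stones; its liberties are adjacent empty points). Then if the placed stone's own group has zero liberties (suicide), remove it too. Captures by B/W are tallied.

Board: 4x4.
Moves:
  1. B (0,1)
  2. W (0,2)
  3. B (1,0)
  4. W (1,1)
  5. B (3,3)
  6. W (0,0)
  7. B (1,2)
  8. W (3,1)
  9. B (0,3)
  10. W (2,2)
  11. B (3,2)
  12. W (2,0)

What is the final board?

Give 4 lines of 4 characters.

Move 1: B@(0,1) -> caps B=0 W=0
Move 2: W@(0,2) -> caps B=0 W=0
Move 3: B@(1,0) -> caps B=0 W=0
Move 4: W@(1,1) -> caps B=0 W=0
Move 5: B@(3,3) -> caps B=0 W=0
Move 6: W@(0,0) -> caps B=0 W=1
Move 7: B@(1,2) -> caps B=0 W=1
Move 8: W@(3,1) -> caps B=0 W=1
Move 9: B@(0,3) -> caps B=0 W=1
Move 10: W@(2,2) -> caps B=0 W=1
Move 11: B@(3,2) -> caps B=0 W=1
Move 12: W@(2,0) -> caps B=0 W=2

Answer: W.WB
.WB.
W.W.
.WBB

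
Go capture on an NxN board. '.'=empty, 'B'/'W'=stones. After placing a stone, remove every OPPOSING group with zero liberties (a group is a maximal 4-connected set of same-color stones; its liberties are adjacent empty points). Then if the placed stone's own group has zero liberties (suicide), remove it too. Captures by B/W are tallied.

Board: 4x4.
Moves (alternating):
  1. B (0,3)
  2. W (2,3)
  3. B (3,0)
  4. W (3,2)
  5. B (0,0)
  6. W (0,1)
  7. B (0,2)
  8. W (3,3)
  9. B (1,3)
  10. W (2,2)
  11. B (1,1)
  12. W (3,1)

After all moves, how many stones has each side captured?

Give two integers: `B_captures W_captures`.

Move 1: B@(0,3) -> caps B=0 W=0
Move 2: W@(2,3) -> caps B=0 W=0
Move 3: B@(3,0) -> caps B=0 W=0
Move 4: W@(3,2) -> caps B=0 W=0
Move 5: B@(0,0) -> caps B=0 W=0
Move 6: W@(0,1) -> caps B=0 W=0
Move 7: B@(0,2) -> caps B=0 W=0
Move 8: W@(3,3) -> caps B=0 W=0
Move 9: B@(1,3) -> caps B=0 W=0
Move 10: W@(2,2) -> caps B=0 W=0
Move 11: B@(1,1) -> caps B=1 W=0
Move 12: W@(3,1) -> caps B=1 W=0

Answer: 1 0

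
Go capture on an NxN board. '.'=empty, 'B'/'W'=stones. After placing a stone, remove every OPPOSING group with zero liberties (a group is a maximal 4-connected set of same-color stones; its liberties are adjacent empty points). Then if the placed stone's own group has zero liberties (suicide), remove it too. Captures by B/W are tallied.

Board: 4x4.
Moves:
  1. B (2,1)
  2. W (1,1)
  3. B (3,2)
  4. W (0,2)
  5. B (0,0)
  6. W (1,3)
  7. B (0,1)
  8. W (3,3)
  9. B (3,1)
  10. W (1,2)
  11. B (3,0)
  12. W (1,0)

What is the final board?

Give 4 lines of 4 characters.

Answer: ..W.
WWWW
.B..
BBBW

Derivation:
Move 1: B@(2,1) -> caps B=0 W=0
Move 2: W@(1,1) -> caps B=0 W=0
Move 3: B@(3,2) -> caps B=0 W=0
Move 4: W@(0,2) -> caps B=0 W=0
Move 5: B@(0,0) -> caps B=0 W=0
Move 6: W@(1,3) -> caps B=0 W=0
Move 7: B@(0,1) -> caps B=0 W=0
Move 8: W@(3,3) -> caps B=0 W=0
Move 9: B@(3,1) -> caps B=0 W=0
Move 10: W@(1,2) -> caps B=0 W=0
Move 11: B@(3,0) -> caps B=0 W=0
Move 12: W@(1,0) -> caps B=0 W=2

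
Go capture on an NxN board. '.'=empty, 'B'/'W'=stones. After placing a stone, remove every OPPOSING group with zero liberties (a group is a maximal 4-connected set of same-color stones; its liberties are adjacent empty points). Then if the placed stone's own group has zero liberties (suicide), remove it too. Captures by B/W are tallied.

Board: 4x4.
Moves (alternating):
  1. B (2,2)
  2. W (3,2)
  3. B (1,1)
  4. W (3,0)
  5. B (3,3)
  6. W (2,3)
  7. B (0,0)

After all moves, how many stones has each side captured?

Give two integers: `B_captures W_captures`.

Answer: 0 1

Derivation:
Move 1: B@(2,2) -> caps B=0 W=0
Move 2: W@(3,2) -> caps B=0 W=0
Move 3: B@(1,1) -> caps B=0 W=0
Move 4: W@(3,0) -> caps B=0 W=0
Move 5: B@(3,3) -> caps B=0 W=0
Move 6: W@(2,3) -> caps B=0 W=1
Move 7: B@(0,0) -> caps B=0 W=1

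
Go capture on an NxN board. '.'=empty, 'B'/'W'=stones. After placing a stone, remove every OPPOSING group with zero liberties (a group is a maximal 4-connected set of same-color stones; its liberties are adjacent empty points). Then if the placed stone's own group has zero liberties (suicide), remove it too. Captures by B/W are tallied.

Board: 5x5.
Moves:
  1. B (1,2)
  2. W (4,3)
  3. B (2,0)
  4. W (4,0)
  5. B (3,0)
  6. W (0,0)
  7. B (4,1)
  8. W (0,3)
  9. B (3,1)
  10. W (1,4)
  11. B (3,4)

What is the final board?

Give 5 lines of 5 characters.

Move 1: B@(1,2) -> caps B=0 W=0
Move 2: W@(4,3) -> caps B=0 W=0
Move 3: B@(2,0) -> caps B=0 W=0
Move 4: W@(4,0) -> caps B=0 W=0
Move 5: B@(3,0) -> caps B=0 W=0
Move 6: W@(0,0) -> caps B=0 W=0
Move 7: B@(4,1) -> caps B=1 W=0
Move 8: W@(0,3) -> caps B=1 W=0
Move 9: B@(3,1) -> caps B=1 W=0
Move 10: W@(1,4) -> caps B=1 W=0
Move 11: B@(3,4) -> caps B=1 W=0

Answer: W..W.
..B.W
B....
BB..B
.B.W.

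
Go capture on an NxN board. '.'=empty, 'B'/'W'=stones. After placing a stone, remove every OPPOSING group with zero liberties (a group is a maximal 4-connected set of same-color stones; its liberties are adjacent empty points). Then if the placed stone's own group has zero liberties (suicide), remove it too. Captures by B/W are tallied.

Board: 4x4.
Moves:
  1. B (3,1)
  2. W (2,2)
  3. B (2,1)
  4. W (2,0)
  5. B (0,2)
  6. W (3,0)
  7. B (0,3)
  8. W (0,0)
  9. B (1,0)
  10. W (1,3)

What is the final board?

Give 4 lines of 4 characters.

Move 1: B@(3,1) -> caps B=0 W=0
Move 2: W@(2,2) -> caps B=0 W=0
Move 3: B@(2,1) -> caps B=0 W=0
Move 4: W@(2,0) -> caps B=0 W=0
Move 5: B@(0,2) -> caps B=0 W=0
Move 6: W@(3,0) -> caps B=0 W=0
Move 7: B@(0,3) -> caps B=0 W=0
Move 8: W@(0,0) -> caps B=0 W=0
Move 9: B@(1,0) -> caps B=2 W=0
Move 10: W@(1,3) -> caps B=2 W=0

Answer: W.BB
B..W
.BW.
.B..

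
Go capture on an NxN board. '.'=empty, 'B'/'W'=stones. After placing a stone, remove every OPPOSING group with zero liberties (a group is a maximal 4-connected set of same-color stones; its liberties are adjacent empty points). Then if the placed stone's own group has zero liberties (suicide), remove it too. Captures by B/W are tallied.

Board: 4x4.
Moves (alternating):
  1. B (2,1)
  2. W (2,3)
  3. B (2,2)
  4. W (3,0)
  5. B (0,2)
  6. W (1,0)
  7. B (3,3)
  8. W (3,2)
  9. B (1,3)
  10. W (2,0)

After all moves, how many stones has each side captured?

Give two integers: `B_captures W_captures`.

Answer: 0 1

Derivation:
Move 1: B@(2,1) -> caps B=0 W=0
Move 2: W@(2,3) -> caps B=0 W=0
Move 3: B@(2,2) -> caps B=0 W=0
Move 4: W@(3,0) -> caps B=0 W=0
Move 5: B@(0,2) -> caps B=0 W=0
Move 6: W@(1,0) -> caps B=0 W=0
Move 7: B@(3,3) -> caps B=0 W=0
Move 8: W@(3,2) -> caps B=0 W=1
Move 9: B@(1,3) -> caps B=0 W=1
Move 10: W@(2,0) -> caps B=0 W=1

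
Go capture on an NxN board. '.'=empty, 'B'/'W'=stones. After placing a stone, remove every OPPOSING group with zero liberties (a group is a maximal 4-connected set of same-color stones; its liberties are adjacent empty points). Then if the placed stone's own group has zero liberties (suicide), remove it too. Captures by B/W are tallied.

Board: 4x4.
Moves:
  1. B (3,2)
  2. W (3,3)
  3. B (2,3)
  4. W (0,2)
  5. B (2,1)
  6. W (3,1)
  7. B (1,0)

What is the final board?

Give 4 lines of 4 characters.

Answer: ..W.
B...
.B.B
.WB.

Derivation:
Move 1: B@(3,2) -> caps B=0 W=0
Move 2: W@(3,3) -> caps B=0 W=0
Move 3: B@(2,3) -> caps B=1 W=0
Move 4: W@(0,2) -> caps B=1 W=0
Move 5: B@(2,1) -> caps B=1 W=0
Move 6: W@(3,1) -> caps B=1 W=0
Move 7: B@(1,0) -> caps B=1 W=0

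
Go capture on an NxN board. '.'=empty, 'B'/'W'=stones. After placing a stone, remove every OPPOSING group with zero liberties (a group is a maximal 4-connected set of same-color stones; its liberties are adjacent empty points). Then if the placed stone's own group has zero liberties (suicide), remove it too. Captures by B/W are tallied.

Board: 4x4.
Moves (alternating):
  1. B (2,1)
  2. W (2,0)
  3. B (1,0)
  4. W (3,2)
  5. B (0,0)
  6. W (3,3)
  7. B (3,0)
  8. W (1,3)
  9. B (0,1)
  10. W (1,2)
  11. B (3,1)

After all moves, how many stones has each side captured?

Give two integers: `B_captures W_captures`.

Answer: 1 0

Derivation:
Move 1: B@(2,1) -> caps B=0 W=0
Move 2: W@(2,0) -> caps B=0 W=0
Move 3: B@(1,0) -> caps B=0 W=0
Move 4: W@(3,2) -> caps B=0 W=0
Move 5: B@(0,0) -> caps B=0 W=0
Move 6: W@(3,3) -> caps B=0 W=0
Move 7: B@(3,0) -> caps B=1 W=0
Move 8: W@(1,3) -> caps B=1 W=0
Move 9: B@(0,1) -> caps B=1 W=0
Move 10: W@(1,2) -> caps B=1 W=0
Move 11: B@(3,1) -> caps B=1 W=0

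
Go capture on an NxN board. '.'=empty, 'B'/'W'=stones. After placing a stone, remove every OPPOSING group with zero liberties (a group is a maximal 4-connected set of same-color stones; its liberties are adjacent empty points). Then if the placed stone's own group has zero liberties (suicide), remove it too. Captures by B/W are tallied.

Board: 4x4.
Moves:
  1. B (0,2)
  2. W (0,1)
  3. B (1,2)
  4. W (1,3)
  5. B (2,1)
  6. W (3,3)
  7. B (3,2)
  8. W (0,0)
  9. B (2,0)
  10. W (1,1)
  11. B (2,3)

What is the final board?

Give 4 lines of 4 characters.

Move 1: B@(0,2) -> caps B=0 W=0
Move 2: W@(0,1) -> caps B=0 W=0
Move 3: B@(1,2) -> caps B=0 W=0
Move 4: W@(1,3) -> caps B=0 W=0
Move 5: B@(2,1) -> caps B=0 W=0
Move 6: W@(3,3) -> caps B=0 W=0
Move 7: B@(3,2) -> caps B=0 W=0
Move 8: W@(0,0) -> caps B=0 W=0
Move 9: B@(2,0) -> caps B=0 W=0
Move 10: W@(1,1) -> caps B=0 W=0
Move 11: B@(2,3) -> caps B=1 W=0

Answer: WWB.
.WBW
BB.B
..B.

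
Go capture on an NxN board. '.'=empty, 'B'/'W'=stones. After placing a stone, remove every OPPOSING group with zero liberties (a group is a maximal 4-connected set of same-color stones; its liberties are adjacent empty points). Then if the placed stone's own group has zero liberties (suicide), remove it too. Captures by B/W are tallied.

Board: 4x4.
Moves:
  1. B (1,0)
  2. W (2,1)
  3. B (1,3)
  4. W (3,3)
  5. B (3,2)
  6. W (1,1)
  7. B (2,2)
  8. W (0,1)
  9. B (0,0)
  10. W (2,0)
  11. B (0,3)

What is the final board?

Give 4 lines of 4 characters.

Move 1: B@(1,0) -> caps B=0 W=0
Move 2: W@(2,1) -> caps B=0 W=0
Move 3: B@(1,3) -> caps B=0 W=0
Move 4: W@(3,3) -> caps B=0 W=0
Move 5: B@(3,2) -> caps B=0 W=0
Move 6: W@(1,1) -> caps B=0 W=0
Move 7: B@(2,2) -> caps B=0 W=0
Move 8: W@(0,1) -> caps B=0 W=0
Move 9: B@(0,0) -> caps B=0 W=0
Move 10: W@(2,0) -> caps B=0 W=2
Move 11: B@(0,3) -> caps B=0 W=2

Answer: .W.B
.W.B
WWB.
..BW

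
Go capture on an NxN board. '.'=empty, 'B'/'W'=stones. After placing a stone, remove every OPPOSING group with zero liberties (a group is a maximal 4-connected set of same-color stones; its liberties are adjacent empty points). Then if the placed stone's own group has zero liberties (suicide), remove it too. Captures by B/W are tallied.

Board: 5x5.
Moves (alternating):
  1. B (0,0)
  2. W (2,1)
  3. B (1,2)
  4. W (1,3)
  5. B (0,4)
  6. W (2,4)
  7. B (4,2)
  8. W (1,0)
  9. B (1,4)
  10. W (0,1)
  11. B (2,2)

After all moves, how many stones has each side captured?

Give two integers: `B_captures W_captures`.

Move 1: B@(0,0) -> caps B=0 W=0
Move 2: W@(2,1) -> caps B=0 W=0
Move 3: B@(1,2) -> caps B=0 W=0
Move 4: W@(1,3) -> caps B=0 W=0
Move 5: B@(0,4) -> caps B=0 W=0
Move 6: W@(2,4) -> caps B=0 W=0
Move 7: B@(4,2) -> caps B=0 W=0
Move 8: W@(1,0) -> caps B=0 W=0
Move 9: B@(1,4) -> caps B=0 W=0
Move 10: W@(0,1) -> caps B=0 W=1
Move 11: B@(2,2) -> caps B=0 W=1

Answer: 0 1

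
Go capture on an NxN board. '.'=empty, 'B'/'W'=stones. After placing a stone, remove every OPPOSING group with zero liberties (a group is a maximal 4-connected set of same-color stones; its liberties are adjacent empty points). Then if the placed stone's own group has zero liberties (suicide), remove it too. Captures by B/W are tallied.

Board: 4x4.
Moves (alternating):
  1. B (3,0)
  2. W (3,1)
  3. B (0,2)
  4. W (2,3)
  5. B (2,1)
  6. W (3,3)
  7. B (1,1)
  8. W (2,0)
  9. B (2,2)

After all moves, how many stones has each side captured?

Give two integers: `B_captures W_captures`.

Answer: 0 1

Derivation:
Move 1: B@(3,0) -> caps B=0 W=0
Move 2: W@(3,1) -> caps B=0 W=0
Move 3: B@(0,2) -> caps B=0 W=0
Move 4: W@(2,3) -> caps B=0 W=0
Move 5: B@(2,1) -> caps B=0 W=0
Move 6: W@(3,3) -> caps B=0 W=0
Move 7: B@(1,1) -> caps B=0 W=0
Move 8: W@(2,0) -> caps B=0 W=1
Move 9: B@(2,2) -> caps B=0 W=1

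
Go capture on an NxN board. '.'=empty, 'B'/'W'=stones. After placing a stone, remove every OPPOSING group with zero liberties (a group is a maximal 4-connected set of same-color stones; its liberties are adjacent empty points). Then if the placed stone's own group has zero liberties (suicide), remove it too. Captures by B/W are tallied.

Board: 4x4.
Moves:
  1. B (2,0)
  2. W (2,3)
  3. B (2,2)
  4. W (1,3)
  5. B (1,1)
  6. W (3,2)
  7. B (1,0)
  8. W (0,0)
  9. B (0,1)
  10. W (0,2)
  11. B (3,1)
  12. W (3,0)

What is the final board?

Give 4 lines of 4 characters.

Move 1: B@(2,0) -> caps B=0 W=0
Move 2: W@(2,3) -> caps B=0 W=0
Move 3: B@(2,2) -> caps B=0 W=0
Move 4: W@(1,3) -> caps B=0 W=0
Move 5: B@(1,1) -> caps B=0 W=0
Move 6: W@(3,2) -> caps B=0 W=0
Move 7: B@(1,0) -> caps B=0 W=0
Move 8: W@(0,0) -> caps B=0 W=0
Move 9: B@(0,1) -> caps B=1 W=0
Move 10: W@(0,2) -> caps B=1 W=0
Move 11: B@(3,1) -> caps B=1 W=0
Move 12: W@(3,0) -> caps B=1 W=0

Answer: .BW.
BB.W
B.BW
.BW.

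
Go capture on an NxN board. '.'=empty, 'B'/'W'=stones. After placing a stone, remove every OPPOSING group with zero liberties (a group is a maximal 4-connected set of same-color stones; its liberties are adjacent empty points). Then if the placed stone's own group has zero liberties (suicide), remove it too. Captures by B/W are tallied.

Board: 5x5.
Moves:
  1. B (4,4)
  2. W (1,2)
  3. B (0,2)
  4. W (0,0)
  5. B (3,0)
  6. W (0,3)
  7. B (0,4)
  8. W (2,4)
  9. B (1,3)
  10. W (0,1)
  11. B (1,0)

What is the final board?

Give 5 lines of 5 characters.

Move 1: B@(4,4) -> caps B=0 W=0
Move 2: W@(1,2) -> caps B=0 W=0
Move 3: B@(0,2) -> caps B=0 W=0
Move 4: W@(0,0) -> caps B=0 W=0
Move 5: B@(3,0) -> caps B=0 W=0
Move 6: W@(0,3) -> caps B=0 W=0
Move 7: B@(0,4) -> caps B=0 W=0
Move 8: W@(2,4) -> caps B=0 W=0
Move 9: B@(1,3) -> caps B=1 W=0
Move 10: W@(0,1) -> caps B=1 W=0
Move 11: B@(1,0) -> caps B=1 W=0

Answer: WWB.B
B.WB.
....W
B....
....B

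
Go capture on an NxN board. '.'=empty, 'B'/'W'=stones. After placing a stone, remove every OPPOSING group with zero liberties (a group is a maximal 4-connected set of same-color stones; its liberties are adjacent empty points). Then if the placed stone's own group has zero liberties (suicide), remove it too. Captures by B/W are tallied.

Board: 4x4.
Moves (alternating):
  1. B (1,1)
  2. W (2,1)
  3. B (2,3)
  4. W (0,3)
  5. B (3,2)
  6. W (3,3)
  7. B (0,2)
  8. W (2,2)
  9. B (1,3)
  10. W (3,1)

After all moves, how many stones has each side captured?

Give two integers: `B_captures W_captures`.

Move 1: B@(1,1) -> caps B=0 W=0
Move 2: W@(2,1) -> caps B=0 W=0
Move 3: B@(2,3) -> caps B=0 W=0
Move 4: W@(0,3) -> caps B=0 W=0
Move 5: B@(3,2) -> caps B=0 W=0
Move 6: W@(3,3) -> caps B=0 W=0
Move 7: B@(0,2) -> caps B=0 W=0
Move 8: W@(2,2) -> caps B=0 W=0
Move 9: B@(1,3) -> caps B=1 W=0
Move 10: W@(3,1) -> caps B=1 W=0

Answer: 1 0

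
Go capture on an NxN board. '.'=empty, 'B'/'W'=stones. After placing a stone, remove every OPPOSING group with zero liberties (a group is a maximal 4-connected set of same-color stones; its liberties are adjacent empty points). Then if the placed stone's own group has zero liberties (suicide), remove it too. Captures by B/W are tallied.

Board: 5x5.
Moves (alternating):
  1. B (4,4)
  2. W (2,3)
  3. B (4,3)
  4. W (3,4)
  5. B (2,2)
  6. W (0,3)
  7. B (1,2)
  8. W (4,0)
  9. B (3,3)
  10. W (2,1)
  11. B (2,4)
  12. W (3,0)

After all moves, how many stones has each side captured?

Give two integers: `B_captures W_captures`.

Move 1: B@(4,4) -> caps B=0 W=0
Move 2: W@(2,3) -> caps B=0 W=0
Move 3: B@(4,3) -> caps B=0 W=0
Move 4: W@(3,4) -> caps B=0 W=0
Move 5: B@(2,2) -> caps B=0 W=0
Move 6: W@(0,3) -> caps B=0 W=0
Move 7: B@(1,2) -> caps B=0 W=0
Move 8: W@(4,0) -> caps B=0 W=0
Move 9: B@(3,3) -> caps B=0 W=0
Move 10: W@(2,1) -> caps B=0 W=0
Move 11: B@(2,4) -> caps B=1 W=0
Move 12: W@(3,0) -> caps B=1 W=0

Answer: 1 0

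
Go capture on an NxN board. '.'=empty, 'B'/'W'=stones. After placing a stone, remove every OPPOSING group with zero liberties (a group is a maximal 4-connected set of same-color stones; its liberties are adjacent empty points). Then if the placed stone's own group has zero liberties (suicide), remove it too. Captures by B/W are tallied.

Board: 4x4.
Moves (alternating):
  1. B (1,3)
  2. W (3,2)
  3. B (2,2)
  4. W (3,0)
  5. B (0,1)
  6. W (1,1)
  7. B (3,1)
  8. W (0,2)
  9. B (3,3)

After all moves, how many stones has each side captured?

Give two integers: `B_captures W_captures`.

Move 1: B@(1,3) -> caps B=0 W=0
Move 2: W@(3,2) -> caps B=0 W=0
Move 3: B@(2,2) -> caps B=0 W=0
Move 4: W@(3,0) -> caps B=0 W=0
Move 5: B@(0,1) -> caps B=0 W=0
Move 6: W@(1,1) -> caps B=0 W=0
Move 7: B@(3,1) -> caps B=0 W=0
Move 8: W@(0,2) -> caps B=0 W=0
Move 9: B@(3,3) -> caps B=1 W=0

Answer: 1 0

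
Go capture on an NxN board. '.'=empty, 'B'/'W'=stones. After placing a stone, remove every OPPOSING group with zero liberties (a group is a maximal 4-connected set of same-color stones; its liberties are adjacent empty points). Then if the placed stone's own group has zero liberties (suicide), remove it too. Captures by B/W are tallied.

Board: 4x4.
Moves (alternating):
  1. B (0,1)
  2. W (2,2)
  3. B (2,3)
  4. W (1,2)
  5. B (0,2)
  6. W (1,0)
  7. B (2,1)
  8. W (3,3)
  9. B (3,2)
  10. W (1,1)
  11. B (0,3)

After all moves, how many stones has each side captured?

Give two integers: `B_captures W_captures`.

Move 1: B@(0,1) -> caps B=0 W=0
Move 2: W@(2,2) -> caps B=0 W=0
Move 3: B@(2,3) -> caps B=0 W=0
Move 4: W@(1,2) -> caps B=0 W=0
Move 5: B@(0,2) -> caps B=0 W=0
Move 6: W@(1,0) -> caps B=0 W=0
Move 7: B@(2,1) -> caps B=0 W=0
Move 8: W@(3,3) -> caps B=0 W=0
Move 9: B@(3,2) -> caps B=1 W=0
Move 10: W@(1,1) -> caps B=1 W=0
Move 11: B@(0,3) -> caps B=1 W=0

Answer: 1 0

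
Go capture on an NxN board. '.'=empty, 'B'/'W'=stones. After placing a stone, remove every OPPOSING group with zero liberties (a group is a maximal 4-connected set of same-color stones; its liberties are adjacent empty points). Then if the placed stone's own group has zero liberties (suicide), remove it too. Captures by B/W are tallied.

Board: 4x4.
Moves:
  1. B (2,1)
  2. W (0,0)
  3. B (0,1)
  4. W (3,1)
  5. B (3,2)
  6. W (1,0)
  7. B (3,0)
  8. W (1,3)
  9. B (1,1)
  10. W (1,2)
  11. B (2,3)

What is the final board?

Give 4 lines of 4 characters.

Answer: WB..
WBWW
.B.B
B.B.

Derivation:
Move 1: B@(2,1) -> caps B=0 W=0
Move 2: W@(0,0) -> caps B=0 W=0
Move 3: B@(0,1) -> caps B=0 W=0
Move 4: W@(3,1) -> caps B=0 W=0
Move 5: B@(3,2) -> caps B=0 W=0
Move 6: W@(1,0) -> caps B=0 W=0
Move 7: B@(3,0) -> caps B=1 W=0
Move 8: W@(1,3) -> caps B=1 W=0
Move 9: B@(1,1) -> caps B=1 W=0
Move 10: W@(1,2) -> caps B=1 W=0
Move 11: B@(2,3) -> caps B=1 W=0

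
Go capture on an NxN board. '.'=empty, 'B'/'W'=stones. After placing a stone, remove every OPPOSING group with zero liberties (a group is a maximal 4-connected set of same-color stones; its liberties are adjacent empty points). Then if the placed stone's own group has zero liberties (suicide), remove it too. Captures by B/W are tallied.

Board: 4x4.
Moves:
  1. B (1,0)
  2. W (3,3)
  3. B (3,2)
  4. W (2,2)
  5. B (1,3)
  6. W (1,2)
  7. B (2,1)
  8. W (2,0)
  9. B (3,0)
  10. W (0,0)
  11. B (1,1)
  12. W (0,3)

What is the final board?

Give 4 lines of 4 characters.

Move 1: B@(1,0) -> caps B=0 W=0
Move 2: W@(3,3) -> caps B=0 W=0
Move 3: B@(3,2) -> caps B=0 W=0
Move 4: W@(2,2) -> caps B=0 W=0
Move 5: B@(1,3) -> caps B=0 W=0
Move 6: W@(1,2) -> caps B=0 W=0
Move 7: B@(2,1) -> caps B=0 W=0
Move 8: W@(2,0) -> caps B=0 W=0
Move 9: B@(3,0) -> caps B=1 W=0
Move 10: W@(0,0) -> caps B=1 W=0
Move 11: B@(1,1) -> caps B=1 W=0
Move 12: W@(0,3) -> caps B=1 W=0

Answer: W..W
BBWB
.BW.
B.BW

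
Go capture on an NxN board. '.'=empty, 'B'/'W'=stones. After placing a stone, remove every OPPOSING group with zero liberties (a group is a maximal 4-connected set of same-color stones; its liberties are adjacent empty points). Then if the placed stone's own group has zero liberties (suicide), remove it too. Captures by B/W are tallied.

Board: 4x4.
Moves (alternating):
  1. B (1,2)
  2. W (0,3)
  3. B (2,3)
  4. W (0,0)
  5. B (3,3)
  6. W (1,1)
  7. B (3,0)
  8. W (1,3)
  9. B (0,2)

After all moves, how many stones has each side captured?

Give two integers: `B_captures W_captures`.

Move 1: B@(1,2) -> caps B=0 W=0
Move 2: W@(0,3) -> caps B=0 W=0
Move 3: B@(2,3) -> caps B=0 W=0
Move 4: W@(0,0) -> caps B=0 W=0
Move 5: B@(3,3) -> caps B=0 W=0
Move 6: W@(1,1) -> caps B=0 W=0
Move 7: B@(3,0) -> caps B=0 W=0
Move 8: W@(1,3) -> caps B=0 W=0
Move 9: B@(0,2) -> caps B=2 W=0

Answer: 2 0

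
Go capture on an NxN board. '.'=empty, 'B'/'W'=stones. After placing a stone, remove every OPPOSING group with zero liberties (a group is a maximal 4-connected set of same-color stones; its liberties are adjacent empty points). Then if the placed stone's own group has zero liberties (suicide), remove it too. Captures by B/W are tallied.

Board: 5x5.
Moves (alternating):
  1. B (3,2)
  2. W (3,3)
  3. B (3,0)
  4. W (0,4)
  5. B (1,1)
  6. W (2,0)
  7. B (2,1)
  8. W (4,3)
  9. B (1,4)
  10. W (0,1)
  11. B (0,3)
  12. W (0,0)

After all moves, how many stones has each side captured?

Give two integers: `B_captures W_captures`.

Answer: 1 0

Derivation:
Move 1: B@(3,2) -> caps B=0 W=0
Move 2: W@(3,3) -> caps B=0 W=0
Move 3: B@(3,0) -> caps B=0 W=0
Move 4: W@(0,4) -> caps B=0 W=0
Move 5: B@(1,1) -> caps B=0 W=0
Move 6: W@(2,0) -> caps B=0 W=0
Move 7: B@(2,1) -> caps B=0 W=0
Move 8: W@(4,3) -> caps B=0 W=0
Move 9: B@(1,4) -> caps B=0 W=0
Move 10: W@(0,1) -> caps B=0 W=0
Move 11: B@(0,3) -> caps B=1 W=0
Move 12: W@(0,0) -> caps B=1 W=0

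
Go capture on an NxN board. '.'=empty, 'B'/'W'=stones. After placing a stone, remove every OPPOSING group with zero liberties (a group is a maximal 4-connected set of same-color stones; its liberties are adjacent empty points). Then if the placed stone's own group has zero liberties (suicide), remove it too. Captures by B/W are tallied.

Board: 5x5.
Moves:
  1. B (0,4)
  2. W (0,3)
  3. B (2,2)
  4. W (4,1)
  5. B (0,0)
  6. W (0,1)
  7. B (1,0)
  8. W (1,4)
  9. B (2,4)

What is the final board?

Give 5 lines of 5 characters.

Answer: BW.W.
B...W
..B.B
.....
.W...

Derivation:
Move 1: B@(0,4) -> caps B=0 W=0
Move 2: W@(0,3) -> caps B=0 W=0
Move 3: B@(2,2) -> caps B=0 W=0
Move 4: W@(4,1) -> caps B=0 W=0
Move 5: B@(0,0) -> caps B=0 W=0
Move 6: W@(0,1) -> caps B=0 W=0
Move 7: B@(1,0) -> caps B=0 W=0
Move 8: W@(1,4) -> caps B=0 W=1
Move 9: B@(2,4) -> caps B=0 W=1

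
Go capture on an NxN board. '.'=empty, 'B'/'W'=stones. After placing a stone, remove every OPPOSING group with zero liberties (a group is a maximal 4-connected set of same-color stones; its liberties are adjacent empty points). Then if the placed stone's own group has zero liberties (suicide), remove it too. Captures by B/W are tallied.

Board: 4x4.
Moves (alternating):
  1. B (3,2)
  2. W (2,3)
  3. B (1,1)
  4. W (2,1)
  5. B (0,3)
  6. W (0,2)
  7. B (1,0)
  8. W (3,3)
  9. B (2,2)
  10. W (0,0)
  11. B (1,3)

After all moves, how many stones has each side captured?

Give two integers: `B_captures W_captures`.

Answer: 2 0

Derivation:
Move 1: B@(3,2) -> caps B=0 W=0
Move 2: W@(2,3) -> caps B=0 W=0
Move 3: B@(1,1) -> caps B=0 W=0
Move 4: W@(2,1) -> caps B=0 W=0
Move 5: B@(0,3) -> caps B=0 W=0
Move 6: W@(0,2) -> caps B=0 W=0
Move 7: B@(1,0) -> caps B=0 W=0
Move 8: W@(3,3) -> caps B=0 W=0
Move 9: B@(2,2) -> caps B=0 W=0
Move 10: W@(0,0) -> caps B=0 W=0
Move 11: B@(1,3) -> caps B=2 W=0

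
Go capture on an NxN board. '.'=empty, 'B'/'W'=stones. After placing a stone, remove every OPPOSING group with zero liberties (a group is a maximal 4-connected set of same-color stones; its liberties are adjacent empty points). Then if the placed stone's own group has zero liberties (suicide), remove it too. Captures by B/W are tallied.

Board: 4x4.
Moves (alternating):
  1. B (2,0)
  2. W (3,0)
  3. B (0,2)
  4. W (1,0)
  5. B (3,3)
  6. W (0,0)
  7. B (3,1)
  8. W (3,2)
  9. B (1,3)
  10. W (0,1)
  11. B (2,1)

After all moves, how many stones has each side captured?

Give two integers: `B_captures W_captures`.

Move 1: B@(2,0) -> caps B=0 W=0
Move 2: W@(3,0) -> caps B=0 W=0
Move 3: B@(0,2) -> caps B=0 W=0
Move 4: W@(1,0) -> caps B=0 W=0
Move 5: B@(3,3) -> caps B=0 W=0
Move 6: W@(0,0) -> caps B=0 W=0
Move 7: B@(3,1) -> caps B=1 W=0
Move 8: W@(3,2) -> caps B=1 W=0
Move 9: B@(1,3) -> caps B=1 W=0
Move 10: W@(0,1) -> caps B=1 W=0
Move 11: B@(2,1) -> caps B=1 W=0

Answer: 1 0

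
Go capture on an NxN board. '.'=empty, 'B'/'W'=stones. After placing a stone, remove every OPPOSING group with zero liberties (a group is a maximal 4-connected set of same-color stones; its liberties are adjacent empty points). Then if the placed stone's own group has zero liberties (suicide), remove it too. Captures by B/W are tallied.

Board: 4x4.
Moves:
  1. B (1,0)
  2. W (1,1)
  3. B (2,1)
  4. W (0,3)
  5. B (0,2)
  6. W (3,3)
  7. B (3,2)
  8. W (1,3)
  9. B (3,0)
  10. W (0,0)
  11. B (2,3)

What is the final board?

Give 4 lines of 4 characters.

Move 1: B@(1,0) -> caps B=0 W=0
Move 2: W@(1,1) -> caps B=0 W=0
Move 3: B@(2,1) -> caps B=0 W=0
Move 4: W@(0,3) -> caps B=0 W=0
Move 5: B@(0,2) -> caps B=0 W=0
Move 6: W@(3,3) -> caps B=0 W=0
Move 7: B@(3,2) -> caps B=0 W=0
Move 8: W@(1,3) -> caps B=0 W=0
Move 9: B@(3,0) -> caps B=0 W=0
Move 10: W@(0,0) -> caps B=0 W=0
Move 11: B@(2,3) -> caps B=1 W=0

Answer: W.BW
BW.W
.B.B
B.B.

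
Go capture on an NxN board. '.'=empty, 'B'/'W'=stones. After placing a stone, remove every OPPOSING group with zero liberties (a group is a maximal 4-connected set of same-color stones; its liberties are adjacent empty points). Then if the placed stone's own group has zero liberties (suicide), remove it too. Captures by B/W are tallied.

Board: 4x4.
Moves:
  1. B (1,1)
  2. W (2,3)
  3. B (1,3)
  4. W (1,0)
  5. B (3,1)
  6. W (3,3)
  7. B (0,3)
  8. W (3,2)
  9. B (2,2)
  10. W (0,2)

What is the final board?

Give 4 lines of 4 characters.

Move 1: B@(1,1) -> caps B=0 W=0
Move 2: W@(2,3) -> caps B=0 W=0
Move 3: B@(1,3) -> caps B=0 W=0
Move 4: W@(1,0) -> caps B=0 W=0
Move 5: B@(3,1) -> caps B=0 W=0
Move 6: W@(3,3) -> caps B=0 W=0
Move 7: B@(0,3) -> caps B=0 W=0
Move 8: W@(3,2) -> caps B=0 W=0
Move 9: B@(2,2) -> caps B=3 W=0
Move 10: W@(0,2) -> caps B=3 W=0

Answer: ..WB
WB.B
..B.
.B..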